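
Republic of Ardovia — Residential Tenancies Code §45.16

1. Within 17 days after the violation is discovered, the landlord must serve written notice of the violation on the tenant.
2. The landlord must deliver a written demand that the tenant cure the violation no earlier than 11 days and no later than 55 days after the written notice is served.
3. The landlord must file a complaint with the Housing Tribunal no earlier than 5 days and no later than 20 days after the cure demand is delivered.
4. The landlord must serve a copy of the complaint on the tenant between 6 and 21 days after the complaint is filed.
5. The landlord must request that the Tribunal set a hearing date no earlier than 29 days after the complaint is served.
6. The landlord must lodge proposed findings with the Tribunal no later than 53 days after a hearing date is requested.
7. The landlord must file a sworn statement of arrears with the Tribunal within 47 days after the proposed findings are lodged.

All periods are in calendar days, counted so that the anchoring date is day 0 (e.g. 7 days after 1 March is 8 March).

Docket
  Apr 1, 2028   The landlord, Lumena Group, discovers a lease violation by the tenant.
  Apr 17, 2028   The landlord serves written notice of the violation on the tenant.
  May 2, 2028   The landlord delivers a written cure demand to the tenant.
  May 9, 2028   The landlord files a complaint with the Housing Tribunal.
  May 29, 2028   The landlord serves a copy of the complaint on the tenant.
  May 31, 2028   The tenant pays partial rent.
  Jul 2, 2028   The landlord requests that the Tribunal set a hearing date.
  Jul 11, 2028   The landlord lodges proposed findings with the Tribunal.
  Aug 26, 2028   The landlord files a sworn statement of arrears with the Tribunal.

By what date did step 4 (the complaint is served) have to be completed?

Step 4 runs from May 9, 2028, when the complaint is filed. The window is 6–21 days after May 9, 2028; it closes on May 30, 2028.

May 30, 2028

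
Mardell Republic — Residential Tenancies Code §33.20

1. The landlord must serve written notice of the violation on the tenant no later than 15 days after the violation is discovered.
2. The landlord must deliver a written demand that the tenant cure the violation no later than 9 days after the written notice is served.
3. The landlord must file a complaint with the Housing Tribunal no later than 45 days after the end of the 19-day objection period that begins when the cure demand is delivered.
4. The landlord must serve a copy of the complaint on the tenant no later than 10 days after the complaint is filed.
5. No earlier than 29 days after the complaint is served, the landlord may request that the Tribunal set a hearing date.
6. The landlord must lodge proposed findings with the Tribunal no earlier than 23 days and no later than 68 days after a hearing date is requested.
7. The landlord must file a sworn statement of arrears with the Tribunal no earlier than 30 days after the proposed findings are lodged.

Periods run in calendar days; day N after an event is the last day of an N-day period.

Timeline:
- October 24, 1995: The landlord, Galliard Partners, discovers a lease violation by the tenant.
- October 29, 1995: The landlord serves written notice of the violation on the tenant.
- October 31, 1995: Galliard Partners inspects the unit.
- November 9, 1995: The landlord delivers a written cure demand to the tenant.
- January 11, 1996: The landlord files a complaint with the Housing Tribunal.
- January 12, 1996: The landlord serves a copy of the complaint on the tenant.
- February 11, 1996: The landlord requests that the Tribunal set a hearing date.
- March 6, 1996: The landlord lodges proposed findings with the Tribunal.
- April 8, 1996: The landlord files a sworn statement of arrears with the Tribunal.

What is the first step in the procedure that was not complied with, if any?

(1) due by October 24, 1995 + 15 days = November 8, 1995; done October 29, 1995 — timely.
(2) due by October 29, 1995 + 9 days = November 7, 1995; November 9, 1995 misses that deadline by 2 days.

Step 2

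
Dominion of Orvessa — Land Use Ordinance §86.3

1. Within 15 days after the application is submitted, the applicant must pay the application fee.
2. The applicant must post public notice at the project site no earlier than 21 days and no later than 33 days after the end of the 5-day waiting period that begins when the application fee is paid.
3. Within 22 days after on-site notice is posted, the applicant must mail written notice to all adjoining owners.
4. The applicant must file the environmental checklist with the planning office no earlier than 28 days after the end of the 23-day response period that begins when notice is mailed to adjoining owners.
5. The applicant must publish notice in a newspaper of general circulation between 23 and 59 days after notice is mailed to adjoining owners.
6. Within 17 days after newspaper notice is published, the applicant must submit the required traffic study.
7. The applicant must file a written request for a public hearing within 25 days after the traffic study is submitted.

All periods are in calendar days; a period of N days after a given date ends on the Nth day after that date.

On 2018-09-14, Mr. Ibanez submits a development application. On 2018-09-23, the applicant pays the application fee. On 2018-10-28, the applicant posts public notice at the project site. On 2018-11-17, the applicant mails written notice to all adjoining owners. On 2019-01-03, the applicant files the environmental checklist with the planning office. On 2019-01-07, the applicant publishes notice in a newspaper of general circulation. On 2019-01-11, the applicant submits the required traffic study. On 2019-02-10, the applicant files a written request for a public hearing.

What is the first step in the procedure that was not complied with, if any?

Step 1: 15 days after 2018-09-14 (when the application is submitted) is 2018-09-29; 2018-09-23 is within that limit.
Step 2: the window is 21–33 days after 2018-09-28 (end of the 5-day waiting period, which began when the application fee is paid on 2018-09-23), so 2018-10-19 through 2018-10-31; done 2018-10-28, which is between those dates.
Step 3: 22 days after 2018-10-28 (when on-site notice is posted) is 2018-11-19; 2018-11-17 is within that limit.
Step 4: the earliest permitted date is 28 days after 2018-12-10 (end of the 23-day response period, which began when notice is mailed to adjoining owners on 2018-11-17), i.e. 2019-01-07; done 2019-01-03 — 4 days too early.

Step 4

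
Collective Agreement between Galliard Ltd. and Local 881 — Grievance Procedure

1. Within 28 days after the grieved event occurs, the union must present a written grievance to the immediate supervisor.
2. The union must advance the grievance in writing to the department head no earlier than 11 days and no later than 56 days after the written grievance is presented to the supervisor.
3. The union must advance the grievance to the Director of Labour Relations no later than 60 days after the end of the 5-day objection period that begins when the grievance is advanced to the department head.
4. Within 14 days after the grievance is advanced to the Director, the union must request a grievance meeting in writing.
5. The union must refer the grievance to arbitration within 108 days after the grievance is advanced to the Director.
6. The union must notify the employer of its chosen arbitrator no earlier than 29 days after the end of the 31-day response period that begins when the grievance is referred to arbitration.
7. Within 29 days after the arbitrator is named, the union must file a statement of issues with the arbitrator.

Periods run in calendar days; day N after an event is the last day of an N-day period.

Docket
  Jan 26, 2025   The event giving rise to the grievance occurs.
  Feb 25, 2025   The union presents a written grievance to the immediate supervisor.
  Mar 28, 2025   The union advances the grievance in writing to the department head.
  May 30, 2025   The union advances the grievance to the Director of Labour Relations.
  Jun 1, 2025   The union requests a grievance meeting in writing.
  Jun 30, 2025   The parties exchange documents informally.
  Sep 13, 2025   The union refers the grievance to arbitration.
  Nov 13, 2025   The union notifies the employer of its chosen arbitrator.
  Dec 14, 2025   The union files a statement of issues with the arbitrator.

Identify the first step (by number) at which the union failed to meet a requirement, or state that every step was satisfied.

Step 1

(1) due by Jan 26, 2025 + 28 days = Feb 23, 2025; not done until Feb 25, 2025, 2 days after the deadline.
No need to go further; step 1 was not satisfied.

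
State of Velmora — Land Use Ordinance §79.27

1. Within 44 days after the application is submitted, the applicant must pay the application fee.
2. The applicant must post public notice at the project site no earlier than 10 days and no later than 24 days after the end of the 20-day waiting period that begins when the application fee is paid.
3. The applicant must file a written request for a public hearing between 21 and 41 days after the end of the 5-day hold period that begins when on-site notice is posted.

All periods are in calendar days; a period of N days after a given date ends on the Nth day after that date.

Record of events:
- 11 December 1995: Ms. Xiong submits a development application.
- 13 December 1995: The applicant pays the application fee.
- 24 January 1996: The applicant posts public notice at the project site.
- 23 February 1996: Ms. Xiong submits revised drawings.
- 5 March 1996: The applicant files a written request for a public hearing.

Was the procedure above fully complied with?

Yes

(1) due by 11 December 1995 + 44 days = 24 January 1996; done 13 December 1995 — timely.
(2) the permitted window runs from 2 January 1996 + 10 = 12 January 1996 to 2 January 1996 + 24 = 26 January 1996; 24 January 1996 falls inside that range.
(3) the permitted window runs from 29 January 1996 + 21 = 19 February 1996 to 29 January 1996 + 41 = 10 March 1996; 5 March 1996 falls inside that range.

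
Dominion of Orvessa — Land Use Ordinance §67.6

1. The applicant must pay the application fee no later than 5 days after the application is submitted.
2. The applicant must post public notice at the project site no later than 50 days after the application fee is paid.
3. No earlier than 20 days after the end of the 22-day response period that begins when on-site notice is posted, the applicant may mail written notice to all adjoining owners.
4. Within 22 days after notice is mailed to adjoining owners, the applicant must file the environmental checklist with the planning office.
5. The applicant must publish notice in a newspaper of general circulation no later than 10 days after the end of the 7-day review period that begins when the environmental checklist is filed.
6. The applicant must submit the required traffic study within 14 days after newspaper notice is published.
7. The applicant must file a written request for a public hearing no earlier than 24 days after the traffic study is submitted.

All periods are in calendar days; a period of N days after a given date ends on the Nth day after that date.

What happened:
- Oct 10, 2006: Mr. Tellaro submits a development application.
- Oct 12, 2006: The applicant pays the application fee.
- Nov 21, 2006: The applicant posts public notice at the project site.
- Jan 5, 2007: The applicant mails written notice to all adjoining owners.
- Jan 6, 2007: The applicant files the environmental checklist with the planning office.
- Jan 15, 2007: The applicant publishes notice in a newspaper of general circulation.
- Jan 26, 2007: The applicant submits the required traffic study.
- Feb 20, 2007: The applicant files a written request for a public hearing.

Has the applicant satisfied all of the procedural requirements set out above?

Step 1: 5 days after Oct 10, 2006 (when the application is submitted) is Oct 15, 2006; completed Oct 12, 2006, before the deadline.
Step 2: 50 days after Oct 12, 2006 (when the application fee is paid) is Dec 1, 2006; Nov 21, 2006 is within that limit.
Step 3: the earliest permitted date is 20 days after Dec 13, 2006 (end of the 22-day response period, which began when on-site notice is posted on Nov 21, 2006), i.e. Jan 2, 2007; done Jan 5, 2007 — permitted.
Step 4: 22 days after Jan 5, 2007 (when notice is mailed to adjoining owners) is Jan 27, 2007; completed Jan 6, 2007, before the deadline.
Step 5: 10 days after Jan 13, 2007 (end of the 7-day review period, which began when the environmental checklist is filed on Jan 6, 2007) is Jan 23, 2007; Jan 15, 2007 is within that limit.
Step 6: 14 days after Jan 15, 2007 (when newspaper notice is published) is Jan 29, 2007; completed Jan 26, 2007, before the deadline.
Step 7: the earliest permitted date is 24 days after Jan 26, 2007 (when the traffic study is submitted), i.e. Feb 19, 2007; done Feb 20, 2007 — permitted.

Yes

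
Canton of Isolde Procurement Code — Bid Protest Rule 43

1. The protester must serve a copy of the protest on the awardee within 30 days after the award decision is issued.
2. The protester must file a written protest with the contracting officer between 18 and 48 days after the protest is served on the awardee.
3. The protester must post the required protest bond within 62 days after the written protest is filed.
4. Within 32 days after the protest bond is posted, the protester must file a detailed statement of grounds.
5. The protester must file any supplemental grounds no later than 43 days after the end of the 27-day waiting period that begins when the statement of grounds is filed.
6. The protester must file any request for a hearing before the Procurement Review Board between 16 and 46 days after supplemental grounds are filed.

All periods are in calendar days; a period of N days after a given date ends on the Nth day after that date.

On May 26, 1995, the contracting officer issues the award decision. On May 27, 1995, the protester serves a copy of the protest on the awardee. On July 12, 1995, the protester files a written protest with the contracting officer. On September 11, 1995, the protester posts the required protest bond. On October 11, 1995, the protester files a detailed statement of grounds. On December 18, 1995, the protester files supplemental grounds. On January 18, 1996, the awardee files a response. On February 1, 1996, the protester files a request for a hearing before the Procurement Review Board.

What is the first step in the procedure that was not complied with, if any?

None — every step was satisfied

Step 1: 30 days after May 26, 1995 (when the award decision is issued) is June 25, 1995; done May 27, 1995 — timely.
Step 2: the window is 18–48 days after May 27, 1995 (when the protest is served on the awardee), so June 14, 1995 through July 14, 1995; done July 12, 1995 — within the window.
Step 3: 62 days after July 12, 1995 (when the written protest is filed) is September 12, 1995; completed September 11, 1995, before the deadline.
Step 4: 32 days after September 11, 1995 (when the protest bond is posted) is October 13, 1995; completed October 11, 1995, before the deadline.
Step 5: 43 days after November 7, 1995 (end of the 27-day waiting period, which began when the statement of grounds is filed on October 11, 1995) is December 20, 1995; December 18, 1995 is within that limit.
Step 6: the window is 16–46 days after December 18, 1995 (when supplemental grounds are filed), so January 3, 1996 through February 2, 1996; done February 1, 1996, which is between those dates.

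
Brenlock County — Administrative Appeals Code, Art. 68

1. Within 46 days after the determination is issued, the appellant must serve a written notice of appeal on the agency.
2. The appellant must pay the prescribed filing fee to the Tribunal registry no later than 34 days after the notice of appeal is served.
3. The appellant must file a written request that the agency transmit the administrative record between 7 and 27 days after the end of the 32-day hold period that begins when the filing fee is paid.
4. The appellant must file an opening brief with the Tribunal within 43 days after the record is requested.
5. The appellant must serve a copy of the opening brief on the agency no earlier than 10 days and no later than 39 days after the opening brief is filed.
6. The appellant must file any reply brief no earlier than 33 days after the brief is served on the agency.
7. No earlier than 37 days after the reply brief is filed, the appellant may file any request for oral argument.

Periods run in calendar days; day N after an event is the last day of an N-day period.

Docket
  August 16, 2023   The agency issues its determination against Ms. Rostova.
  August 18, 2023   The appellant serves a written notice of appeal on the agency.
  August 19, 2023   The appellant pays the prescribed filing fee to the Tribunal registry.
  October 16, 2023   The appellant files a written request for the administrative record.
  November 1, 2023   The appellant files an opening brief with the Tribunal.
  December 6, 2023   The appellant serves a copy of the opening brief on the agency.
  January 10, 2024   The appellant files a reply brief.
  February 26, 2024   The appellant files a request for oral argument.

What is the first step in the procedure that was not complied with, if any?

None — every step was satisfied

Step 1: 46 days after August 16, 2023 (when the determination is issued) is October 1, 2023; completed August 18, 2023, before the deadline.
Step 2: 34 days after August 18, 2023 (when the notice of appeal is served) is September 21, 2023; done August 19, 2023 — timely.
Step 3: the window is 7–27 days after September 20, 2023 (end of the 32-day hold period, which began when the filing fee is paid on August 19, 2023), so September 27, 2023 through October 17, 2023; done October 16, 2023, which is between those dates.
Step 4: 43 days after October 16, 2023 (when the record is requested) is November 28, 2023; completed November 1, 2023, before the deadline.
Step 5: the window is 10–39 days after November 1, 2023 (when the opening brief is filed), so November 11, 2023 through December 10, 2023; done December 6, 2023 — within the window.
Step 6: the earliest permitted date is 33 days after December 6, 2023 (when the brief is served on the agency), i.e. January 8, 2024; done January 10, 2024, after the minimum wait.
Step 7: the earliest permitted date is 37 days after January 10, 2024 (when the reply brief is filed), i.e. February 16, 2024; done February 26, 2024 — permitted.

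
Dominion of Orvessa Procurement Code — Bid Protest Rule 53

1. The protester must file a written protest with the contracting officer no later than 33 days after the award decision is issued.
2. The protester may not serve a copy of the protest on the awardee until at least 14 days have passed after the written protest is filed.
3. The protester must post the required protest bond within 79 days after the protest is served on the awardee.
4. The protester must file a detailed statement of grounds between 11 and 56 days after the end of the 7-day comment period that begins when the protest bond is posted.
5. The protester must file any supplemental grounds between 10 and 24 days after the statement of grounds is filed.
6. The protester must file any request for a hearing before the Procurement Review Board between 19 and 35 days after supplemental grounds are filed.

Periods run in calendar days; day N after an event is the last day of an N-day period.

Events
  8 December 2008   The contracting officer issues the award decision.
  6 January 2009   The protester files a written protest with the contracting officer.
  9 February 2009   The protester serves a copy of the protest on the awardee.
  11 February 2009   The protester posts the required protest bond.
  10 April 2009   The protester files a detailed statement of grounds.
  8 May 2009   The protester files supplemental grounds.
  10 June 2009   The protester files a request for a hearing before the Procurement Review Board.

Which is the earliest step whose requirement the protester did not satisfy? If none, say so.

Step 1: 33 days after 8 December 2008 (when the award decision is issued) is 10 January 2009; done 6 January 2009 — timely.
Step 2: the earliest permitted date is 14 days after 6 January 2009 (when the written protest is filed), i.e. 20 January 2009; 9 February 2009 is on or after that date.
Step 3: 79 days after 9 February 2009 (when the protest is served on the awardee) is 29 April 2009; completed 11 February 2009, before the deadline.
Step 4: the window is 11–56 days after 18 February 2009 (end of the 7-day comment period, which began when the protest bond is posted on 11 February 2009), so 1 March 2009 through 15 April 2009; 10 April 2009 falls inside that range.
Step 5: the window is 10–24 days after 10 April 2009 (when the statement of grounds is filed), so 20 April 2009 through 4 May 2009; 8 May 2009 is 4 days past the end of the window.

Step 5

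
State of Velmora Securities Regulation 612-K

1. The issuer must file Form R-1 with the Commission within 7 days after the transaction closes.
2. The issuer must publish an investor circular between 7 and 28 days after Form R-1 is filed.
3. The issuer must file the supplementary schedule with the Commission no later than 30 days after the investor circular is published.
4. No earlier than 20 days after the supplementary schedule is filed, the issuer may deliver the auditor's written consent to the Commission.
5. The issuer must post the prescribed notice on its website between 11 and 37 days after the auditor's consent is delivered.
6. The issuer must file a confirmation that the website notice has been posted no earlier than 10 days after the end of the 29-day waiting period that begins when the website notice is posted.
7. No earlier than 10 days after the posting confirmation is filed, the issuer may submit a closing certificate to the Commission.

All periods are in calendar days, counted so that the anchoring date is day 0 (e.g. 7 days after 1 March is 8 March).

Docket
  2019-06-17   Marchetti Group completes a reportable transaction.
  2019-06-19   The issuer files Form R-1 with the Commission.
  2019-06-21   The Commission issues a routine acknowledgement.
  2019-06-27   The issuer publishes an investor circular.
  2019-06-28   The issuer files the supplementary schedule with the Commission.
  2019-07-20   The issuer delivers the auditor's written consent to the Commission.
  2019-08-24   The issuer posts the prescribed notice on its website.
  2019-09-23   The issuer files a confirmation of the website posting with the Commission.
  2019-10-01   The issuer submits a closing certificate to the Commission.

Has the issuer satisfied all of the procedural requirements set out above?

Step 1: 7 days after 2019-06-17 (when the transaction closes) is 2019-06-24; 2019-06-19 is within that limit.
Step 2: the window is 7–28 days after 2019-06-19 (when Form R-1 is filed), so 2019-06-26 through 2019-07-17; done 2019-06-27, which is between those dates.
Step 3: 30 days after 2019-06-27 (when the investor circular is published) is 2019-07-27; done 2019-06-28 — timely.
Step 4: the earliest permitted date is 20 days after 2019-06-28 (when the supplementary schedule is filed), i.e. 2019-07-18; done 2019-07-20 — permitted.
Step 5: the window is 11–37 days after 2019-07-20 (when the auditor's consent is delivered), so 2019-07-31 through 2019-08-26; done 2019-08-24, which is between those dates.
Step 6: the earliest permitted date is 10 days after 2019-09-22 (end of the 29-day waiting period, which began when the website notice is posted on 2019-08-24), i.e. 2019-10-02; acted on 2019-09-23, 9 days prematurely.
That is the first point of non-compliance.

No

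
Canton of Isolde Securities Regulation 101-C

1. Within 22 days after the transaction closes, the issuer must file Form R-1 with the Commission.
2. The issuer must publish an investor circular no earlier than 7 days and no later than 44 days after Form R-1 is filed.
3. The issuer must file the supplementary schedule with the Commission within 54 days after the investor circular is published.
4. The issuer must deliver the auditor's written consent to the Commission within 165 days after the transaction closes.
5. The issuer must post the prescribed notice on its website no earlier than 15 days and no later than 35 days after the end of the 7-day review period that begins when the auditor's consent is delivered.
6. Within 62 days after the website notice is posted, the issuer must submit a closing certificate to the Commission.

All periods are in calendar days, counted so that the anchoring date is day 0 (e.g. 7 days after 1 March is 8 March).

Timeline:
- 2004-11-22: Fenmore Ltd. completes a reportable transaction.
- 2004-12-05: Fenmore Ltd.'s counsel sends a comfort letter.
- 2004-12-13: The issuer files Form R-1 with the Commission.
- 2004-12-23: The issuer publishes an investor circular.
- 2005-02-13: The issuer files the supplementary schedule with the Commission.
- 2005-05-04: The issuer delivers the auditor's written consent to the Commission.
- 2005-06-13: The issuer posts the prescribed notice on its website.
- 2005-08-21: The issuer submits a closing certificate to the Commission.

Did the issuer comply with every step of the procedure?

Step 1 — counting 22 days from 2004-11-22 (when the transaction closes) gives a deadline of 2004-12-14; completed 2004-12-13, before the deadline.
Step 2 — 7 and 44 days from 2004-12-13 (when Form R-1 is filed) are 2004-12-20 and 2005-01-26 respectively; done 2004-12-23, which is between those dates.
Step 3 — counting 54 days from 2004-12-23 (when the investor circular is published) gives a deadline of 2005-02-15; 2005-02-13 is within that limit.
Step 4 — counting 165 days from 2004-11-22 (when the transaction closes) gives a deadline of 2005-05-06; 2005-05-04 is within that limit.
Step 5 — 15 and 35 days from 2005-05-11 (end of the 7-day review period, which began when the auditor's consent is delivered on 2005-05-04) are 2005-05-26 and 2005-06-15 respectively; done 2005-06-13, which is between those dates.
Step 6 — counting 62 days from 2005-06-13 (when the website notice is posted) gives a deadline of 2005-08-14; not done until 2005-08-21, 7 days after the deadline.
The procedure was therefore not followed at step 6.

No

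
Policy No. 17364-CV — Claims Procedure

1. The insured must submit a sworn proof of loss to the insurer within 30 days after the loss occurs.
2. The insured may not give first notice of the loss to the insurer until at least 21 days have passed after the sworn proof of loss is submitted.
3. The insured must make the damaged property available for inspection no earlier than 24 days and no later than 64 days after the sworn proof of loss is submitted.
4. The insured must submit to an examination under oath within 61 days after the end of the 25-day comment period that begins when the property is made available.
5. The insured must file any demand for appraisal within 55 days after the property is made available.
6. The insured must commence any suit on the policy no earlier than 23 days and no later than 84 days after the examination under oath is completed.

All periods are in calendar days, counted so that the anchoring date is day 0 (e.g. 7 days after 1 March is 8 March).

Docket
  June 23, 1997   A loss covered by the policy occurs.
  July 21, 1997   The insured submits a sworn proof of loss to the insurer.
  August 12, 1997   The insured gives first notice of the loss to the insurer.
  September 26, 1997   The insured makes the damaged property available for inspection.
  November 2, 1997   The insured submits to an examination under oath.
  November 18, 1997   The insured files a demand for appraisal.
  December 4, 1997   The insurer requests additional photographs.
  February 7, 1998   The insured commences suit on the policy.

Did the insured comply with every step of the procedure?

Step 1 — counting 30 days from June 23, 1997 (when the loss occurs) gives a deadline of July 23, 1997; completed July 21, 1997, before the deadline.
Step 2 — must wait 21 days from July 21, 1997 (when the sworn proof of loss is submitted), so not before August 11, 1997; done August 12, 1997 — permitted.
Step 3 — 24 and 64 days from July 21, 1997 (when the sworn proof of loss is submitted) are August 14, 1997 and September 23, 1997 respectively; done September 26, 1997 — 3 days after the window closed.
No need to go further; step 3 was not satisfied.

No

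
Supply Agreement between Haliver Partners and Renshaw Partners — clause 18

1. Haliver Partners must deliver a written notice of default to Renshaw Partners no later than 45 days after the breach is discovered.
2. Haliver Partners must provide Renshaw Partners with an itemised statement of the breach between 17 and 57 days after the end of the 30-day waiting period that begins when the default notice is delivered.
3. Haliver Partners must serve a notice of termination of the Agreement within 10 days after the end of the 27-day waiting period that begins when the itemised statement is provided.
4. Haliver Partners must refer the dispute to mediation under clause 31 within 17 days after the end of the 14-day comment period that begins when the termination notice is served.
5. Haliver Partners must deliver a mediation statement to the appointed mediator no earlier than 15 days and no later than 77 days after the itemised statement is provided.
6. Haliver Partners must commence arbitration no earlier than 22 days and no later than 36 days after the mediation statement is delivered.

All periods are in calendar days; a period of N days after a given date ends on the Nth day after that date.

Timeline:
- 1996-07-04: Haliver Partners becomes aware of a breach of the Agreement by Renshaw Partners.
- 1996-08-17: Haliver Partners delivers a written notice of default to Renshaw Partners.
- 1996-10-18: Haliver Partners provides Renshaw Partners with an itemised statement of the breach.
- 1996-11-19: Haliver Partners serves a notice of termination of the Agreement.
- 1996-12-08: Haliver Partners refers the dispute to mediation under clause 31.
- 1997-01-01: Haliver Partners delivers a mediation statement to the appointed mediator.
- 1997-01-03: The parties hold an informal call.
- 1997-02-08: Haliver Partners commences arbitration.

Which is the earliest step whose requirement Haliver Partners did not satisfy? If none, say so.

Step 1: 45 days after 1996-07-04 (when the breach is discovered) is 1996-08-18; 1996-08-17 is within that limit.
Step 2: the window is 17–57 days after 1996-09-16 (end of the 30-day waiting period, which began when the default notice is delivered on 1996-08-17), so 1996-10-03 through 1996-11-12; done 1996-10-18 — within the window.
Step 3: 10 days after 1996-11-14 (end of the 27-day waiting period, which began when the itemised statement is provided on 1996-10-18) is 1996-11-24; done 1996-11-19 — timely.
Step 4: 17 days after 1996-12-03 (end of the 14-day comment period, which began when the termination notice is served on 1996-11-19) is 1996-12-20; done 1996-12-08 — timely.
Step 5: the window is 15–77 days after 1996-10-18 (when the itemised statement is provided), so 1996-11-02 through 1997-01-03; done 1997-01-01 — within the window.
Step 6: the window is 22–36 days after 1997-01-01 (when the mediation statement is delivered), so 1997-01-23 through 1997-02-06; done 1997-02-08 — 2 days after the window closed.
The procedure was therefore not followed at step 6.

Step 6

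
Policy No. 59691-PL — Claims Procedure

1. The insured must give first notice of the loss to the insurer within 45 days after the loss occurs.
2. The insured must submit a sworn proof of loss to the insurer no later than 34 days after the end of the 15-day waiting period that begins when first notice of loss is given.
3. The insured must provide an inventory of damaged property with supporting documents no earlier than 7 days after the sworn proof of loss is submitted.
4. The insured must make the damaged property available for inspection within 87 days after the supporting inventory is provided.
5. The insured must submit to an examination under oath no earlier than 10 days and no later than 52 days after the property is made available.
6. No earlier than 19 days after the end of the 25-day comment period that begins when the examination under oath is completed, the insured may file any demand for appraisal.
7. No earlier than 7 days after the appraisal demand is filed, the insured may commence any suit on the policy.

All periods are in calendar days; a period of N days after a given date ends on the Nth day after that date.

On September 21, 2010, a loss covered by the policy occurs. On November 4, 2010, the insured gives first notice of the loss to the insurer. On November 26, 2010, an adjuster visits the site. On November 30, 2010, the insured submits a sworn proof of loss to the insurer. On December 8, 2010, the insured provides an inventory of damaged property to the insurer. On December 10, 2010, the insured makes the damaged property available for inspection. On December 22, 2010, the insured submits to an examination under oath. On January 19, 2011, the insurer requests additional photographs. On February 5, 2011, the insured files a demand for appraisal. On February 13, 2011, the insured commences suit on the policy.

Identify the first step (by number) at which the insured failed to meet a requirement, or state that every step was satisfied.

Step 1: 45 days after September 21, 2010 (when the loss occurs) is November 5, 2010; completed November 4, 2010, before the deadline.
Step 2: 34 days after November 19, 2010 (end of the 15-day waiting period, which began when first notice of loss is given on November 4, 2010) is December 23, 2010; November 30, 2010 is within that limit.
Step 3: the earliest permitted date is 7 days after November 30, 2010 (when the sworn proof of loss is submitted), i.e. December 7, 2010; December 8, 2010 is on or after that date.
Step 4: 87 days after December 8, 2010 (when the supporting inventory is provided) is March 5, 2011; completed December 10, 2010, before the deadline.
Step 5: the window is 10–52 days after December 10, 2010 (when the property is made available), so December 20, 2010 through January 31, 2011; done December 22, 2010, which is between those dates.
Step 6: the earliest permitted date is 19 days after January 16, 2011 (end of the 25-day comment period, which began when the examination under oath is completed on December 22, 2010), i.e. February 4, 2011; done February 5, 2011 — permitted.
Step 7: the earliest permitted date is 7 days after February 5, 2011 (when the appraisal demand is filed), i.e. February 12, 2011; February 13, 2011 is on or after that date.

None — every step was satisfied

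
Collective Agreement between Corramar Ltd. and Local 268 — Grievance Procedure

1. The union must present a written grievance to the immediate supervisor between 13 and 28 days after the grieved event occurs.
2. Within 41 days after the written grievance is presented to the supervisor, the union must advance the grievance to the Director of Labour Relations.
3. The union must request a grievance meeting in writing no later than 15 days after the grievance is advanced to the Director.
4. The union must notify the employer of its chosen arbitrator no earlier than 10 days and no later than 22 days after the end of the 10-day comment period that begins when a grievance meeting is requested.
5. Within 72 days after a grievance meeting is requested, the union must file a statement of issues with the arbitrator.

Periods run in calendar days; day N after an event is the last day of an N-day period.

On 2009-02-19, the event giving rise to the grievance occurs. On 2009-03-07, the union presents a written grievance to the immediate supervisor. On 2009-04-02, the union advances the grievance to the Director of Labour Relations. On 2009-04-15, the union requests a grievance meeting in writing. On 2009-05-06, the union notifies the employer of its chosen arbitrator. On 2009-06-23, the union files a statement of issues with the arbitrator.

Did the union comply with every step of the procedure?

Yes

(1) the permitted window runs from 2009-02-19 + 13 = 2009-03-04 to 2009-02-19 + 28 = 2009-03-19; 2009-03-07 falls inside that range.
(2) due by 2009-03-07 + 41 days = 2009-04-17; done 2009-04-02 — timely.
(3) due by 2009-04-02 + 15 days = 2009-04-17; 2009-04-15 is within that limit.
(4) the permitted window runs from 2009-04-25 + 10 = 2009-05-05 to 2009-04-25 + 22 = 2009-05-17; 2009-05-06 falls inside that range.
(5) due by 2009-04-15 + 72 days = 2009-06-26; done 2009-06-23 — timely.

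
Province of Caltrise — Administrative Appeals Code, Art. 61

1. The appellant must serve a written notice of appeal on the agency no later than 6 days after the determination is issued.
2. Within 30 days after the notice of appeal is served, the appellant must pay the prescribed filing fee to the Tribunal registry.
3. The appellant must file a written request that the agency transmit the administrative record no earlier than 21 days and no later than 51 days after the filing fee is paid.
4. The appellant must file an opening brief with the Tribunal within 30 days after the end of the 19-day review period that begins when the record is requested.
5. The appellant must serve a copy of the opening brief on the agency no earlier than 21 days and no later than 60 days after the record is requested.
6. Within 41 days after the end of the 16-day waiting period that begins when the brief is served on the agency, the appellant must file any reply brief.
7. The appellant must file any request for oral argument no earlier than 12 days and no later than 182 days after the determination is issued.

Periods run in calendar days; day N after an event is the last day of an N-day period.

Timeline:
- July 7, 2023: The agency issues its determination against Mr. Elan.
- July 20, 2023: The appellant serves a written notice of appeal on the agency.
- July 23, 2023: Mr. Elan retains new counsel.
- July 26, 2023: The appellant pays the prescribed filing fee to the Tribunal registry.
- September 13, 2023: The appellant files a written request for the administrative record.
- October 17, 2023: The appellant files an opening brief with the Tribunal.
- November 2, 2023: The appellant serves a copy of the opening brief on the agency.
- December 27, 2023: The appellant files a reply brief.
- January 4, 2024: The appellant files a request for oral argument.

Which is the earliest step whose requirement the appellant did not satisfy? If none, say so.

Step 1

Step 1 — counting 6 days from July 7, 2023 (when the determination is issued) gives a deadline of July 13, 2023; not done until July 20, 2023, 7 days after the deadline.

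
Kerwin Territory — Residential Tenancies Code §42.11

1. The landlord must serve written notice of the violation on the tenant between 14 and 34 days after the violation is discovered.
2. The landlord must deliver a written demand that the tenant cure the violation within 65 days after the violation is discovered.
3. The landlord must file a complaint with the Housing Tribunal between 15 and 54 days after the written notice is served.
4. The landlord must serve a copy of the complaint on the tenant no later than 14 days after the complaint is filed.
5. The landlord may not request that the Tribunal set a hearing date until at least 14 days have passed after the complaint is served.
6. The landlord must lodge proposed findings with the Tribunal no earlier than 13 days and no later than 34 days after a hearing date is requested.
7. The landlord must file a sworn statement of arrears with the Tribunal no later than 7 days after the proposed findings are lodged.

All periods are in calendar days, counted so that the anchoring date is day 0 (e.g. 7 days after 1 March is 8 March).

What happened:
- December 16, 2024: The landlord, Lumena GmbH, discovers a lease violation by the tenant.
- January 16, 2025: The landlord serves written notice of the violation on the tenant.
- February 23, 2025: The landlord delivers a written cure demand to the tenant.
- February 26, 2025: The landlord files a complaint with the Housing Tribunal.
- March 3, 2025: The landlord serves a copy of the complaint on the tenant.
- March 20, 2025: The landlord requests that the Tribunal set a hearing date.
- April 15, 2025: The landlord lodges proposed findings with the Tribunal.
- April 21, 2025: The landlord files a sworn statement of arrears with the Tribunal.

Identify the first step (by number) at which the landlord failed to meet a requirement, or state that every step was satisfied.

Step 1: the window is 14–34 days after December 16, 2024 (when the violation is discovered), so December 30, 2024 through January 19, 2025; done January 16, 2025 — within the window.
Step 2: 65 days after December 16, 2024 (when the violation is discovered) is February 19, 2025; not done until February 23, 2025, 4 days after the deadline.

Step 2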